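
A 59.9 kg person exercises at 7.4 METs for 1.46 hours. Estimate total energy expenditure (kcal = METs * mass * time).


Energy = METs * mass(kg) * time(h)
= 7.4 * 59.9 * 1.46
= 647.16 kcal

647.16 kcal


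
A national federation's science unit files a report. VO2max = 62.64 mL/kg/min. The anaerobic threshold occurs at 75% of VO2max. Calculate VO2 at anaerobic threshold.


AT fraction = 75 / 100 = 0.75
AT VO2 = 62.64 * 0.75
= 46.98 mL/kg/min

46.98 mL/kg/min


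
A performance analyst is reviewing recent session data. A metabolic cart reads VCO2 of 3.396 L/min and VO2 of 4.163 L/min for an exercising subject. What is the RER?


RER = VCO2 / VO2 = 3.396 / 4.163 = 0.8158

0.8158


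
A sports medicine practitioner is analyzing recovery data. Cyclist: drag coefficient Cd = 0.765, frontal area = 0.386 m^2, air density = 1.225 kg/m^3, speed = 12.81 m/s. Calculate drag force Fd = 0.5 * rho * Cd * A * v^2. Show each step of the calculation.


v^2 = 12.81^2 = 164.0961
Fd = 0.5 * 1.225 * 0.765 * 0.386 * 164.0961
= 29.679 N

29.679 N


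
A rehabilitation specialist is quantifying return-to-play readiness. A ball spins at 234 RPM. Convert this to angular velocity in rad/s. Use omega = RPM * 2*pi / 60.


omega = 234 * 2 * pi / 60
= 234 * 6.28318531 / 60
= 1470.265 / 60
= 24.504 rad/s

24.504 rad/s


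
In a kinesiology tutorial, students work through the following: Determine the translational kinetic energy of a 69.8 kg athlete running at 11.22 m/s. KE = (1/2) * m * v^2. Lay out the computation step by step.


KE = 0.5 * m * v^2
= 0.5 * 69.8 * 11.22^2
= 0.5 * 69.8 * 125.8884
= 4393.51 J

4393.51 J


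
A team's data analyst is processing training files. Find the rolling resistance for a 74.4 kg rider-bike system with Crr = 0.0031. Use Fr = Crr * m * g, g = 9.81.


m * g = 74.4 * 9.81 = 729.864 N
Fr = 0.0031 * 729.864 = 2.263 N

2.263 N


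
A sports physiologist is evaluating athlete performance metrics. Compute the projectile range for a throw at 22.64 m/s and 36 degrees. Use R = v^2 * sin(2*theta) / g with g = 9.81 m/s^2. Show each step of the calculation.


Two times the angle = 72 degrees
sin(72) = 0.951057
R = 512.5696 * 0.951057 / 9.81 = 49.692 m

49.692 m


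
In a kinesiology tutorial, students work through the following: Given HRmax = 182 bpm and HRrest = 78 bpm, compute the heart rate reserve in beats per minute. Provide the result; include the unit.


Heart rate reserve = maximum HR minus resting HR
HRR = 182 - 78 = 104 bpm

104 bpm


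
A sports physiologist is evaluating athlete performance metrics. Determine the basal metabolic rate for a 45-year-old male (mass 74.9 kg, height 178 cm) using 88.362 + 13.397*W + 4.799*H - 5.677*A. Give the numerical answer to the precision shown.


BMR = 88.362 + 13.397*74.9 + 4.799*178 - 5.677*45
= 1690.55 kcal/day

1690.55 kcal/day


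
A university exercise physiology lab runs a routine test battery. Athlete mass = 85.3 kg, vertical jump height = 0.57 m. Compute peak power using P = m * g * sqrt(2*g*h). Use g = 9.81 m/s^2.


sqrt(2 * 9.81 * 0.57) = sqrt(11.1834) = 3.344159 m/s
P = 85.3 * 9.81 * 3.344159
= 2798.37 W

2798.37 W


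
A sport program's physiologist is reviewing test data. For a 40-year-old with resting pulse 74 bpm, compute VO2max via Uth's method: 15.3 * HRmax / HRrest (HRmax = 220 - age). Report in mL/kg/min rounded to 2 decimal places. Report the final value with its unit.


Step 1: HRmax = 220 - 40 = 180 bpm
Step 2: Ratio = 180 / 74 = 2.4324
Step 3: VO2max = 15.3 * 2.4324 = 37.22 mL/kg/min

37.22 mL/kg/min


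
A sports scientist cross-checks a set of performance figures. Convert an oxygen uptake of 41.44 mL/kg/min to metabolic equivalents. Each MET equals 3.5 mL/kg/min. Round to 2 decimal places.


One MET = 3.5 mL/kg/min
Number of METs = 41.44 / 3.5
= 11.84 METs

11.84 METs


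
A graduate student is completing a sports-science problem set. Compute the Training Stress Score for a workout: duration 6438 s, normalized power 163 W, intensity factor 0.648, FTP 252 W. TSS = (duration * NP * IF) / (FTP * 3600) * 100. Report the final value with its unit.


Product = 6438 * 163 * 0.648 = 680007.312
Base = 252 * 3600 = 907200
TSS = 680007.312 / 907200 * 100 = 74.96

74.96 TSS


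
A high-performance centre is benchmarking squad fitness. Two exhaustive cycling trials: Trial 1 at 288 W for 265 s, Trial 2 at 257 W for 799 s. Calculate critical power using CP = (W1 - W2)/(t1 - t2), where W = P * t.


W1 = 288 * 265 = 76320 J
W2 = 257 * 799 = 205343 J
CP = (76320 - 205343) / (265 - 799)
= -129023 / -534
= 241.62 W

241.62 W


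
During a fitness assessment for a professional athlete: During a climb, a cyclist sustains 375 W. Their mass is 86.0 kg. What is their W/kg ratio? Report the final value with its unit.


Power-to-weight = 375 W / 86.0 kg
= 4.36 W/kg

4.36 W/kg


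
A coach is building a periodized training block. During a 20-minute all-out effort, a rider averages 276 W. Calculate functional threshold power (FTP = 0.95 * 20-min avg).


FTP = 0.95 * 276
= 262.2 W

262.2 W


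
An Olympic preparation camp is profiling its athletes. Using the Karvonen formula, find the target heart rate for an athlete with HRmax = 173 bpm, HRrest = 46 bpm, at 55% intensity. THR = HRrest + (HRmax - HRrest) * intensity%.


HRR = 173 - 46 = 127
THR = 46 + 127 * 0.55
= 46 + 69.85
= 115.85 bpm

115.85 bpm


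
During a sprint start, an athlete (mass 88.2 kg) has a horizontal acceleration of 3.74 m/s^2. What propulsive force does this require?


Propulsive force = mass * acceleration
= 88.2 kg * 3.74 m/s^2
= 329.87 N

329.87 N


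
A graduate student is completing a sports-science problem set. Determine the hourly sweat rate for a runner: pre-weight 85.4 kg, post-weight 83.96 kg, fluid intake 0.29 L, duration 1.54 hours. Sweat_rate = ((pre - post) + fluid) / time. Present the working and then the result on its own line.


Mass lost = 85.4 - 83.96 = 1.44 kg
Add fluid consumed: 1.44 + 0.29 = 1.73 L total sweat
Sweat rate = 1.73 / 1.54 = 1.123 L/h

1.123 L/h


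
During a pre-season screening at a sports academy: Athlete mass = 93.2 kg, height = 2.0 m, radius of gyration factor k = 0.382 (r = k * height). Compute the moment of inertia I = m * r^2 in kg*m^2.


r = k * height = 0.382 * 2.0 = 0.764 m
r^2 = 0.764^2 = 0.583696
I = 93.2 * 0.583696 = 54.4 kg*m^2

54.4 kg*m^2


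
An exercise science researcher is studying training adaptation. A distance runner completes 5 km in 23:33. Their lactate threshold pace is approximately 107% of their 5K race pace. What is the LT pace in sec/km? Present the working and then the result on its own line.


Convert to seconds: 23 min 33 s = 1413 s
Pace per km = 1413 / 5 = 282.6 s/km
LT pace = 282.6 * 1.07 = 302.38 s/km

302.38 s/km


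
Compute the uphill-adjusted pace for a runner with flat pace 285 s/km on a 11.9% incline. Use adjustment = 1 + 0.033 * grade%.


Adjustment factor = 1 + 0.033 * 11.9 = 1.3927
Grade-adjusted pace = 285 * 1.3927 = 396.92 s/km

396.92 s/km


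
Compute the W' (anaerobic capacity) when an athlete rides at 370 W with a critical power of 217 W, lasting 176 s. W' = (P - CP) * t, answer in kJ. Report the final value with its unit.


Above-CP power = 153 W
Duration = 176 s
W' = 153 * 176 = 26928 J
Convert: 26928 / 1000 = 26.928 kJ

26.928 kJ


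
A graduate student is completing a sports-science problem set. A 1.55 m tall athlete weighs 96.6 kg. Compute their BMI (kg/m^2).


height^2 = 2.4025 m^2
BMI = 96.6 / 2.4025 = 40.21 kg/m^2

40.21 kg/m^2


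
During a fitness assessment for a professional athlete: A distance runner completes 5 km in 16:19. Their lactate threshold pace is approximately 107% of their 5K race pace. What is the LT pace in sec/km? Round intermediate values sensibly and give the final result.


Convert to seconds: 16 min 19 s = 979 s
Pace per km = 979 / 5 = 195.8 s/km
LT pace = 195.8 * 1.07 = 209.51 s/km

209.51 s/km


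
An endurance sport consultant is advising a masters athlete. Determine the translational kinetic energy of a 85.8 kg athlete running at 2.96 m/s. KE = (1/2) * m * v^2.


KE = 0.5 * m * v^2
= 0.5 * 85.8 * 2.96^2
= 0.5 * 85.8 * 8.7616
= 375.87 J

375.87 J


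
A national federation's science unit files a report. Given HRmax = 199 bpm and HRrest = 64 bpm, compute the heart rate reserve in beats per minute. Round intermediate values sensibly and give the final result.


Heart rate reserve = maximum HR minus resting HR
HRR = 199 - 64 = 135 bpm

135 bpm


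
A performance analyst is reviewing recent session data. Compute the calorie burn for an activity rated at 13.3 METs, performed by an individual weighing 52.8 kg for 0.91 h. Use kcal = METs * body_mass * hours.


Product of METs and mass = 13.3 * 52.8 = 702.24
Total kcal = 702.24 * 0.91 = 639.04 kcal

639.04 kcal


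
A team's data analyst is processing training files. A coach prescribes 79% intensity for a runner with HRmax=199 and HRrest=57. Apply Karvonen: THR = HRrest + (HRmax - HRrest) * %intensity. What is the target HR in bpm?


Heart rate reserve = 199 - 57 = 142
Intensity fraction = 79 / 100 = 0.79
THR = 57 + 142 * 0.79 = 169.18 bpm

169.18 bpm


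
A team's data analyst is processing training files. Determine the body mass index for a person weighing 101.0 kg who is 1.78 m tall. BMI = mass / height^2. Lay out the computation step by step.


BMI = mass / height^2
= 101.0 / 1.78^2
= 101.0 / 3.1684
= 31.88 kg/m^2

31.88 kg/m^2


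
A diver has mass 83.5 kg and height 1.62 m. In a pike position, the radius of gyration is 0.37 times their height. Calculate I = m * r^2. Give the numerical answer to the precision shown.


r = 0.37 * 1.62 = 0.5994 m
I = m * r^2 = 83.5 * 0.35928 = 30.0 kg*m^2

30.0 kg*m^2


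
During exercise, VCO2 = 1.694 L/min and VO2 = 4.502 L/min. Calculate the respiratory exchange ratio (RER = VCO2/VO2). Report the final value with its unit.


RER = VCO2 / VO2
= 1.694 / 4.502
= 0.3763

0.3763


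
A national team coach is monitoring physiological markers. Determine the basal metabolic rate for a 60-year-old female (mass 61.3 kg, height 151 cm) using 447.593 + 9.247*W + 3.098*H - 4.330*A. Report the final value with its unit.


BMR = 447.593 + 9.247*61.3 + 3.098*151 - 4.330*60
= 1222.43 kcal/day

1222.43 kcal/day


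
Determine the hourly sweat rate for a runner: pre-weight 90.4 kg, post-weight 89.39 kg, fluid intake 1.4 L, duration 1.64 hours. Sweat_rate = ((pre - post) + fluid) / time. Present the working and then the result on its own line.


Mass lost = 90.4 - 89.39 = 1.01 kg
Add fluid consumed: 1.01 + 1.4 = 2.41 L total sweat
Sweat rate = 2.41 / 1.64 = 1.47 L/h

1.47 L/h


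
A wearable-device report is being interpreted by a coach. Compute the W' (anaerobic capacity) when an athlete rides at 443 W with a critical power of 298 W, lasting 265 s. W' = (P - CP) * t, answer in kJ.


Above-CP power = 145 W
Duration = 265 s
W' = 145 * 265 = 38425 J
Convert: 38425 / 1000 = 38.425 kJ

38.425 kJ


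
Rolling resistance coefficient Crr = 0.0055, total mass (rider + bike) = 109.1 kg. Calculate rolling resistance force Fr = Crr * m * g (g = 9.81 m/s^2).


Fr = Crr * m * g
= 0.0055 * 109.1 * 9.81
= 5.886 N

5.886 N


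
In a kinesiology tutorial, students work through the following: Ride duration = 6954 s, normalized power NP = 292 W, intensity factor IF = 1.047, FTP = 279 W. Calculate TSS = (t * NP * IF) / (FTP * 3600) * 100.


Numerator = 6954 * 292 * 1.047 = 2126004.696
Denominator = 279 * 3600 = 1004400
TSS = 2126004.696 / 1004400 * 100
= 211.67

211.67 TSS


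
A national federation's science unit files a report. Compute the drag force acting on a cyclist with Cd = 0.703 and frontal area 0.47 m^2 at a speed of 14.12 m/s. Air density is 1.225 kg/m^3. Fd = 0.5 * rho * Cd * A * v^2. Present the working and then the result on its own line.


Step 1: v^2 = 199.3744
Step 2: Fd = 0.5 * 1.225 * 0.703 * 0.47 * 199.3744
= 40.349 N

40.349 N


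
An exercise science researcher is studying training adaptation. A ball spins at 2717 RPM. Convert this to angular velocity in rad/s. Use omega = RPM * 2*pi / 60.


omega = 2717 * 2 * pi / 60
= 2717 * 6.28318531 / 60
= 17071.414 / 60
= 284.524 rad/s

284.524 rad/s


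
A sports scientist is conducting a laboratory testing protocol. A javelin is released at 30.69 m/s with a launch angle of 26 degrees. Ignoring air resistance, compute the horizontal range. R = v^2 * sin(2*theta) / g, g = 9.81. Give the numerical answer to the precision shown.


Launch speed squared = 941.8761
sin(2 * 26 deg) = 0.788011
Range = 941.8761 * 0.788011 / 9.81
= 75.658 m

75.658 m


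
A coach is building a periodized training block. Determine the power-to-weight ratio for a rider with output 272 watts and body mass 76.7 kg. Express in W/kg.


P/W = 272 / 76.7 = 3.546 W/kg

3.546 W/kg


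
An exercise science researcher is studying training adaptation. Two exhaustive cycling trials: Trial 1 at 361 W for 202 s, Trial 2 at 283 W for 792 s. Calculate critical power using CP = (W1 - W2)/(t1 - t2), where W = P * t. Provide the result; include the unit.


W1 = 361 * 202 = 72922 J
W2 = 283 * 792 = 224136 J
CP = (72922 - 224136) / (202 - 792)
= -151214 / -590
= 256.29 W

256.29 W


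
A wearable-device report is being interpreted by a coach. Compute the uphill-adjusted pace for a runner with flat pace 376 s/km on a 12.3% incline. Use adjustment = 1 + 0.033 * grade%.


Adjustment factor = 1 + 0.033 * 12.3 = 1.4059
Grade-adjusted pace = 376 * 1.4059 = 528.62 s/km

528.62 s/km


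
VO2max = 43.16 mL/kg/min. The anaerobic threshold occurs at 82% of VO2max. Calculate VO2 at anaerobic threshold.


AT fraction = 82 / 100 = 0.82
AT VO2 = 43.16 * 0.82
= 35.39 mL/kg/min

35.39 mL/kg/min


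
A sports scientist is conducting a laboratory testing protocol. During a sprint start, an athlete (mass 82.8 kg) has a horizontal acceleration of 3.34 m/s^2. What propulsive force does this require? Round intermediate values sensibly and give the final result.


Propulsive force = mass * acceleration
= 82.8 kg * 3.34 m/s^2
= 276.55 N

276.55 N


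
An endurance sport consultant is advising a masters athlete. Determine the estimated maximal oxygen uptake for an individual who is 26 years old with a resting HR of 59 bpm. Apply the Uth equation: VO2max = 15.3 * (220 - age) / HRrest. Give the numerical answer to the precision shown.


HRmax = 220 - 26 = 194
VO2max = 15.3 * (194 / 59)
= 15.3 * 3.2881
= 50.31 mL/kg/min

50.31 mL/kg/min


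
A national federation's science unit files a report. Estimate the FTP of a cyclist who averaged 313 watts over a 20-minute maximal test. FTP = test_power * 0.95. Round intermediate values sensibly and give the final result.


FTP = 313 * 0.95 = 297.35 W

297.35 W


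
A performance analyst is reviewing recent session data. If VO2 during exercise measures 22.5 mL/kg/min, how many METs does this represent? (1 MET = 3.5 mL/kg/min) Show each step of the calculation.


METs = VO2 / 3.5 = 22.5 / 3.5 = 6.43

6.43 METs


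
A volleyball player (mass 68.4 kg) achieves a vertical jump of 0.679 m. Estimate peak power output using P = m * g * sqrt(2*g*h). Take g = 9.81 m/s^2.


2 * g * h = 2 * 9.81 * 0.679 = 13.32198
sqrt(13.32198) = 3.649929 m/s
P = 68.4 * 9.81 * 3.649929 = 2449.12 W

2449.12 W


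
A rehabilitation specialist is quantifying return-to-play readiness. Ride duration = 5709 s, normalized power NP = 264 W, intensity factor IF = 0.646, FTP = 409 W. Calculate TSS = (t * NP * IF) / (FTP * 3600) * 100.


Numerator = 5709 * 264 * 0.646 = 973635.696
Denominator = 409 * 3600 = 1472400
TSS = 973635.696 / 1472400 * 100
= 66.13

66.13 TSS


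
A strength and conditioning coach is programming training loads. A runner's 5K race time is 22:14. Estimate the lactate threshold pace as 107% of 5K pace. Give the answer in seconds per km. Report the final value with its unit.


Total race time = 22*60 + 14 = 1334 seconds
5K pace = 1334 / 5 = 266.8 sec/km
LT pace = 266.8 * 1.07 = 285.48 sec/km

285.48 s/km


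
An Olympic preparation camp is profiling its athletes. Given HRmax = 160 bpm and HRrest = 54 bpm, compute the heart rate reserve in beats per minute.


Heart rate reserve = maximum HR minus resting HR
HRR = 160 - 54 = 106 bpm

106 bpm


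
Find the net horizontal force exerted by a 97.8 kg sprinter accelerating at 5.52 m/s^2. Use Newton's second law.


Newton's second law: F = m * a
F = 97.8 * 5.52 = 539.86 N

539.86 N


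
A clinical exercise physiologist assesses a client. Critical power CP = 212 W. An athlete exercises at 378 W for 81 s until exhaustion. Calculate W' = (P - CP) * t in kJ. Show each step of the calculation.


P - CP = 378 - 212 = 166 W
W' = 166 * 81 = 13446 J
= 13446 / 1000 = 13.446 kJ

13.446 kJ


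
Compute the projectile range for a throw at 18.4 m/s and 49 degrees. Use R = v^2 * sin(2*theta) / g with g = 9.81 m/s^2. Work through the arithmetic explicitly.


Two times the angle = 98 degrees
sin(98) = 0.990268
R = 338.56 * 0.990268 / 9.81 = 34.176 m

34.176 m


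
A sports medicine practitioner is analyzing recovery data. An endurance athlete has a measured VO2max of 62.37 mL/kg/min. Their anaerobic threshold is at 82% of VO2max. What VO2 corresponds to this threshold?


Anaerobic threshold VO2 = VO2max * 82%
= 62.37 * 0.82
= 51.14 mL/kg/min

51.14 mL/kg/min


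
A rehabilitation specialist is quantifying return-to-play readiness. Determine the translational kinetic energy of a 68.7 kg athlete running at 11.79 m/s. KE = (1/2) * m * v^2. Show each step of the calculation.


KE = 0.5 * m * v^2
= 0.5 * 68.7 * 11.79^2
= 0.5 * 68.7 * 139.0041
= 4774.79 J

4774.79 J


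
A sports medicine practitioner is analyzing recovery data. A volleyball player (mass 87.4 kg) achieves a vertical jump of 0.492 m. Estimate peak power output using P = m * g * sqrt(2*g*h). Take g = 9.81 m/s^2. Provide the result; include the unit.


2 * g * h = 2 * 9.81 * 0.492 = 9.65304
sqrt(9.65304) = 3.106934 m/s
P = 87.4 * 9.81 * 3.106934 = 2663.87 W

2663.87 W


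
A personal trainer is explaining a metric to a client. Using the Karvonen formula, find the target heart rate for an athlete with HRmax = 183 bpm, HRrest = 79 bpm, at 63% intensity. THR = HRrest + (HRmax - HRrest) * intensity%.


HRR = 183 - 79 = 104
THR = 79 + 104 * 0.63
= 79 + 65.52
= 144.52 bpm

144.52 bpm


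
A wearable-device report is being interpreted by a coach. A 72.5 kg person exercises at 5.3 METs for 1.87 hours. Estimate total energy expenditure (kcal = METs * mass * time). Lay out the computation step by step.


Energy = METs * mass(kg) * time(h)
= 5.3 * 72.5 * 1.87
= 718.55 kcal

718.55 kcal


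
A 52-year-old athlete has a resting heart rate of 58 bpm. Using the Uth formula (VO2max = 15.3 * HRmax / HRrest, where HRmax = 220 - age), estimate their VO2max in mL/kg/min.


HRmax = 220 - 52 = 168 bpm
Ratio = HRmax / HRrest = 168 / 58 = 2.8966
VO2max = 15.3 * 2.8966 = 44.32 mL/kg/min

44.32 mL/kg/min


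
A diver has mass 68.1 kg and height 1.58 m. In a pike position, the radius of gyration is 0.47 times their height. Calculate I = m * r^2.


r = 0.47 * 1.58 = 0.7426 m
I = m * r^2 = 68.1 * 0.551455 = 37.554 kg*m^2

37.554 kg*m^2


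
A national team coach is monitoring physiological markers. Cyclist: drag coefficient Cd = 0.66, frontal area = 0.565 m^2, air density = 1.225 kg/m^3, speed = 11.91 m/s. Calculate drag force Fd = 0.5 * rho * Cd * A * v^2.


v^2 = 11.91^2 = 141.8481
Fd = 0.5 * 1.225 * 0.66 * 0.565 * 141.8481
= 32.398 N

32.398 N


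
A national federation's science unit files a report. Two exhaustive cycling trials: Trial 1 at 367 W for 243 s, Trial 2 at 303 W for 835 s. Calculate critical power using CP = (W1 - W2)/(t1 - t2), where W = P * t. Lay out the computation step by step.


W1 = 367 * 243 = 89181 J
W2 = 303 * 835 = 253005 J
CP = (89181 - 253005) / (243 - 835)
= -163824 / -592
= 276.73 W

276.73 W


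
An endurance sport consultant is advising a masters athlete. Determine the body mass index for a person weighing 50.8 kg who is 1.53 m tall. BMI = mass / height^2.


BMI = mass / height^2
= 50.8 / 1.53^2
= 50.8 / 2.3409
= 21.7 kg/m^2

21.7 kg/m^2


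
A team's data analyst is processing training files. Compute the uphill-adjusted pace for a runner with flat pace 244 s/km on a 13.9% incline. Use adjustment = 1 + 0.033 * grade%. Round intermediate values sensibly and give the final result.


Adjustment factor = 1 + 0.033 * 13.9 = 1.4587
Grade-adjusted pace = 244 * 1.4587 = 355.92 s/km

355.92 s/km


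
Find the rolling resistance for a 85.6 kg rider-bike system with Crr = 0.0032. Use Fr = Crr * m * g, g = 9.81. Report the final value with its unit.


m * g = 85.6 * 9.81 = 839.736 N
Fr = 0.0032 * 839.736 = 2.687 N

2.687 N


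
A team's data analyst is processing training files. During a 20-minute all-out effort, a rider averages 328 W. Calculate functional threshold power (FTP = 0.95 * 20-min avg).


FTP = 0.95 * 328
= 311.6 W

311.6 W


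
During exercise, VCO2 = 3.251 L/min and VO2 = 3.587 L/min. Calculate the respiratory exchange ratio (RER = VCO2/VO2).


RER = VCO2 / VO2
= 3.251 / 3.587
= 0.9063

0.9063


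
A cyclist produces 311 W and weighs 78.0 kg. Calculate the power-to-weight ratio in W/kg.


P/W = power / mass
= 311 / 78.0
= 3.987 W/kg

3.987 W/kg


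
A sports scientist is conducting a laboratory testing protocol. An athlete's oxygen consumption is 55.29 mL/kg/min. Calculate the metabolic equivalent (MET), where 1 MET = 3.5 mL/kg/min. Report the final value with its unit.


MET = VO2 / 3.5
= 55.29 / 3.5
= 15.8 METs

15.8 METs


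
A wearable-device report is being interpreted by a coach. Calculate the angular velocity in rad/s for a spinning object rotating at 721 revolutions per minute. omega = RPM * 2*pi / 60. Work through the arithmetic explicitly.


omega = RPM * 2*pi / 60
= 721 * 6.28318531 / 60
= 75.503 rad/s

75.503 rad/s


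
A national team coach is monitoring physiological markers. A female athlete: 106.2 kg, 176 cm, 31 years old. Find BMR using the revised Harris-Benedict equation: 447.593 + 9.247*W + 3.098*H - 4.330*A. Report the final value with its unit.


Intercept = 447.593
Weight contribution = 9.247 * 106.2 = 982.0314
Height contribution = 3.098 * 176 = 545.248
Age contribution = 4.33 * 31 = 134.23
BMR = 447.593 + 982.0314 + 545.248 - 134.23
= 1840.64 kcal/day

1840.64 kcal/day


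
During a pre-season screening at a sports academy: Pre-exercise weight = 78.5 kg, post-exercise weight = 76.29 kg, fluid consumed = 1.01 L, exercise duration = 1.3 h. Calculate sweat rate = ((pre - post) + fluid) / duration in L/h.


Weight loss = 78.5 - 76.29 = 2.21 kg (approx L)
Total sweat = 2.21 + 1.01 = 3.22 L
Sweat rate = 3.22 / 1.3 = 2.477 L/h

2.477 L/h


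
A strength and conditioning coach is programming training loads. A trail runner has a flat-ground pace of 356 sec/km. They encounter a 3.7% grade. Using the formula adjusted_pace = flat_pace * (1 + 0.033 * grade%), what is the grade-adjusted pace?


Grade factor = 1 + 0.033 * 3.7 = 1.1221
Adjusted = 356 * 1.1221 = 399.47 sec/km

399.47 s/km


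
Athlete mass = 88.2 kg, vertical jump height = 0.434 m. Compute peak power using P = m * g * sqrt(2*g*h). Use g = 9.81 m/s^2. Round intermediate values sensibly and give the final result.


sqrt(2 * 9.81 * 0.434) = sqrt(8.51508) = 2.918061 m/s
P = 88.2 * 9.81 * 2.918061
= 2524.83 W

2524.83 W


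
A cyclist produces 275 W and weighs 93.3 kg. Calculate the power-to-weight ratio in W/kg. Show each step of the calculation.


P/W = power / mass
= 275 / 93.3
= 2.947 W/kg

2.947 W/kg


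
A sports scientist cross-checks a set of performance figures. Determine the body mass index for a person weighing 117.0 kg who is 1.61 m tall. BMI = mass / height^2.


BMI = mass / height^2
= 117.0 / 1.61^2
= 117.0 / 2.5921
= 45.14 kg/m^2

45.14 kg/m^2


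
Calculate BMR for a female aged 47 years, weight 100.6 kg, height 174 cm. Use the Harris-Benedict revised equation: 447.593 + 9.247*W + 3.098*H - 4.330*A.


Substituting values:
W term = 9.247 * 100.6 = 930.2482
H term = 3.098 * 174 = 539.052
A term = 4.330 * 47 = 203.51
BMR = 1713.38 kcal/day

1713.38 kcal/day


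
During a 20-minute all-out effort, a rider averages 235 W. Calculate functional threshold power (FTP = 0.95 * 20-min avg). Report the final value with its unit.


FTP = 0.95 * 235
= 223.25 W

223.25 W


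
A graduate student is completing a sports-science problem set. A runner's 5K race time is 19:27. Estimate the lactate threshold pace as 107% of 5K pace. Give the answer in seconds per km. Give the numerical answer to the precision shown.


Total race time = 19*60 + 27 = 1167 seconds
5K pace = 1167 / 5 = 233.4 sec/km
LT pace = 233.4 * 1.07 = 249.74 sec/km

249.74 s/km


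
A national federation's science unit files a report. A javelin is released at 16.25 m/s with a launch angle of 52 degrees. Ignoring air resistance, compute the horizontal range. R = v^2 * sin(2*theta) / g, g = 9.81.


Launch speed squared = 264.0625
sin(2 * 52 deg) = 0.970296
Range = 264.0625 * 0.970296 / 9.81
= 26.118 m

26.118 m


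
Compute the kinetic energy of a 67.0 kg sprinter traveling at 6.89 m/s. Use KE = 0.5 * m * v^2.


Velocity squared = 47.4721
KE = 0.5 * 67.0 * 47.4721 = 1590.32 J

1590.32 J


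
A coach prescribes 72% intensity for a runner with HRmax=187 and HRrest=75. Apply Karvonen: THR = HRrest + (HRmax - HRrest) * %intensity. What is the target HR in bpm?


Heart rate reserve = 187 - 75 = 112
Intensity fraction = 72 / 100 = 0.72
THR = 75 + 112 * 0.72 = 155.64 bpm

155.64 bpm


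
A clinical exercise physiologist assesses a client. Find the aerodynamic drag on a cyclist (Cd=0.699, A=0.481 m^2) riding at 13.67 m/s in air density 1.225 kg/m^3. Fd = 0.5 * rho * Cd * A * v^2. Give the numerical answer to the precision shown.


Fd = 0.5 * 1.225 * 0.699 * 0.481 * 13.67^2
= 0.5 * 1.225 * 0.699 * 0.481 * 186.8689
= 38.483 N

38.483 N


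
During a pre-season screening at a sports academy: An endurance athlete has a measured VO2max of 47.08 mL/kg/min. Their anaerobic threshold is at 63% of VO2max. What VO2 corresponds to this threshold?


Anaerobic threshold VO2 = VO2max * 63%
= 47.08 * 0.63
= 29.66 mL/kg/min

29.66 mL/kg/min


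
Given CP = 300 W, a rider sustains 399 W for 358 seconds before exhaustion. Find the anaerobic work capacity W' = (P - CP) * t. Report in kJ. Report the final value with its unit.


Excess power = 399 - 300 = 99 W
Work above CP = 99 * 358 = 35442 J
W' = 35.442 kJ

35.442 kJ


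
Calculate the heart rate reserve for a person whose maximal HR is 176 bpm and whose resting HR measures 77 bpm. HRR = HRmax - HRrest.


HRmax = 176 bpm
HRrest = 77 bpm
HRR = 176 - 77 = 99 bpm

99 bpm


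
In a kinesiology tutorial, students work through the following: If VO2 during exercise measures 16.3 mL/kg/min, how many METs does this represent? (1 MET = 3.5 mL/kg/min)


METs = VO2 / 3.5 = 16.3 / 3.5 = 4.66

4.66 METs


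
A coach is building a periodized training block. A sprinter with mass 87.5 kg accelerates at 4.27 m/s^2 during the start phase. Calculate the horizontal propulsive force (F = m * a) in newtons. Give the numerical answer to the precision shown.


F = m * a
= 87.5 * 4.27
= 373.63 N

373.63 N


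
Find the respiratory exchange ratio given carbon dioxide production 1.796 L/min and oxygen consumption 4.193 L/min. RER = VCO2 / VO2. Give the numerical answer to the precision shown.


VCO2 = 1.796 L/min
VO2 = 4.193 L/min
RER = 1.796 / 4.193 = 0.4283

0.4283


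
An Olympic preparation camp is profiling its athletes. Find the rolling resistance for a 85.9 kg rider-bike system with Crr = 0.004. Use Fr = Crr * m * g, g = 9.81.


m * g = 85.9 * 9.81 = 842.679 N
Fr = 0.004 * 842.679 = 3.371 N

3.371 N


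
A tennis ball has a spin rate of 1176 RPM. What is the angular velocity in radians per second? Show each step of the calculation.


Convert RPM to rad/s: multiply by 2*pi and divide by 60
omega = 1176 * 2 * pi / 60
= 123.15 rad/s

123.15 rad/s


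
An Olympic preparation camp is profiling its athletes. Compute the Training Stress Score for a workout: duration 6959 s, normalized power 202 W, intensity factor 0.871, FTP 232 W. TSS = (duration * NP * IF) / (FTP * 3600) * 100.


Product = 6959 * 202 * 0.871 = 1224380.378
Base = 232 * 3600 = 835200
TSS = 1224380.378 / 835200 * 100 = 146.6

146.6 TSS


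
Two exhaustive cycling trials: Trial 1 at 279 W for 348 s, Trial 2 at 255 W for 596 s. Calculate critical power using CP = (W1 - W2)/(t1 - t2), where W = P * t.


W1 = 279 * 348 = 97092 J
W2 = 255 * 596 = 151980 J
CP = (97092 - 151980) / (348 - 596)
= -54888 / -248
= 221.32 W

221.32 W


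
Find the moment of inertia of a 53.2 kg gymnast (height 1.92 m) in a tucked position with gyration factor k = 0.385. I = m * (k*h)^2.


Radius of gyration = 0.385 * 1.92 = 0.7392 m
I = 53.2 * 0.7392^2
= 53.2 * 0.546417
= 29.069 kg*m^2

29.069 kg*m^2


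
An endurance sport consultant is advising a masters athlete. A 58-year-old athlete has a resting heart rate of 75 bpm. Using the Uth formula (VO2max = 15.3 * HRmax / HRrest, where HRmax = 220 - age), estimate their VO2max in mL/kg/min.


HRmax = 220 - 58 = 162 bpm
Ratio = HRmax / HRrest = 162 / 75 = 2.16
VO2max = 15.3 * 2.16 = 33.05 mL/kg/min

33.05 mL/kg/min


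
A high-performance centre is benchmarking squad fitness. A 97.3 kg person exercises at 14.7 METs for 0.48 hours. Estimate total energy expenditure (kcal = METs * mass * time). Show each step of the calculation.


Energy = METs * mass(kg) * time(h)
= 14.7 * 97.3 * 0.48
= 686.55 kcal

686.55 kcal


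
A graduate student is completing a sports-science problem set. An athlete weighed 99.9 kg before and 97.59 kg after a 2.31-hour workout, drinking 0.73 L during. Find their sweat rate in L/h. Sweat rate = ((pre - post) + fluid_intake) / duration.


Body mass change = 2.31 kg
Total sweat loss = 2.31 + 0.73 = 3.04 L
Rate = 3.04 / 2.31 = 1.316 L/h

1.316 L/h


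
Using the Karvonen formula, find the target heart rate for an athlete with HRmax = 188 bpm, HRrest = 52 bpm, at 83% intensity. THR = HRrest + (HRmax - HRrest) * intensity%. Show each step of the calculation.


HRR = 188 - 52 = 136
THR = 52 + 136 * 0.83
= 52 + 112.88
= 164.88 bpm

164.88 bpm


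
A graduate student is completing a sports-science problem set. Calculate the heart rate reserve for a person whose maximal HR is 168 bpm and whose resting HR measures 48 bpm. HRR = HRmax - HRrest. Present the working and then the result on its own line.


HRmax = 168 bpm
HRrest = 48 bpm
HRR = 168 - 48 = 120 bpm

120 bpm


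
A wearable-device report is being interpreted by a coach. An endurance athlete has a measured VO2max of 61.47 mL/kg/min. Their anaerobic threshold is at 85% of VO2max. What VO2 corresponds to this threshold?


Anaerobic threshold VO2 = VO2max * 85%
= 61.47 * 0.85
= 52.25 mL/kg/min

52.25 mL/kg/min


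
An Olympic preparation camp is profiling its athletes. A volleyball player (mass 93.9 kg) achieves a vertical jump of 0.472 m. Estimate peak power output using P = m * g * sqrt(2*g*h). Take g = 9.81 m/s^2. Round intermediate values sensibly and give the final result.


2 * g * h = 2 * 9.81 * 0.472 = 9.26064
sqrt(9.26064) = 3.04313 m/s
P = 93.9 * 9.81 * 3.04313 = 2803.21 W

2803.21 W


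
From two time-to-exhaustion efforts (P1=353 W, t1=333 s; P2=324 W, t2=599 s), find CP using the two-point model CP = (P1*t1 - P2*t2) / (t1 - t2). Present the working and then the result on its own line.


Work in trial 1 = 117549 J
Work in trial 2 = 194076 J
Delta work = -76527 J
Delta time = -266 s
CP = -76527 / -266 = 287.7 W

287.7 W


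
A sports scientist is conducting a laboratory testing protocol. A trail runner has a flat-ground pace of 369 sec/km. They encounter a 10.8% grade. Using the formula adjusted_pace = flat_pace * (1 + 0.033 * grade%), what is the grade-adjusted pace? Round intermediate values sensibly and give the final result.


Grade factor = 1 + 0.033 * 10.8 = 1.3564
Adjusted = 369 * 1.3564 = 500.51 sec/km

500.51 s/km


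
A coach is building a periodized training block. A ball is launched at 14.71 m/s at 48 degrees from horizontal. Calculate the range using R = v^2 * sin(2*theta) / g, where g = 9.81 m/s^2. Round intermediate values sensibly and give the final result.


sin(2 * 48) = sin(96) = 0.994522
v^2 = 14.71^2 = 216.3841
R = 216.3841 * 0.994522 / 9.81
= 21.937 m

21.937 m


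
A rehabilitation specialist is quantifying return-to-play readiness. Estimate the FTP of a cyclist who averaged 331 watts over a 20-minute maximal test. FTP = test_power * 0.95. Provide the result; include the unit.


FTP = 331 * 0.95 = 314.45 W

314.45 W


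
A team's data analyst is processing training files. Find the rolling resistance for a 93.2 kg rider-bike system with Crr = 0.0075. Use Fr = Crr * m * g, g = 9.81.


m * g = 93.2 * 9.81 = 914.292 N
Fr = 0.0075 * 914.292 = 6.857 N

6.857 N


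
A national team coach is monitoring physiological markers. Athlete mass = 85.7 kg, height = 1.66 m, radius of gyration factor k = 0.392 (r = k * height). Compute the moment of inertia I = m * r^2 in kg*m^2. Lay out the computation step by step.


r = k * height = 0.392 * 1.66 = 0.65072 m
r^2 = 0.65072^2 = 0.423437
I = 85.7 * 0.423437 = 36.289 kg*m^2

36.289 kg*m^2


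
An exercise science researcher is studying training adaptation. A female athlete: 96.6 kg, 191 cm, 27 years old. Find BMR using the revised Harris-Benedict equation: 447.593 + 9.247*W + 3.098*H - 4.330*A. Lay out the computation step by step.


Intercept = 447.593
Weight contribution = 9.247 * 96.6 = 893.2602
Height contribution = 3.098 * 191 = 591.718
Age contribution = 4.33 * 27 = 116.91
BMR = 447.593 + 893.2602 + 591.718 - 116.91
= 1815.66 kcal/day

1815.66 kcal/day


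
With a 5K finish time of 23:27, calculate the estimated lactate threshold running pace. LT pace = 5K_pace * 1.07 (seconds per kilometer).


Race duration = 1407 s for 5 km
Average pace = 1407 / 5 = 281.4 s/km
LT pace = 281.4 * 1.07
= 301.1 s/km

301.1 s/km


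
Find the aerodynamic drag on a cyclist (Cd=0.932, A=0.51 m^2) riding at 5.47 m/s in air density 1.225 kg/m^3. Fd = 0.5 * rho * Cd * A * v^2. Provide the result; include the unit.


Fd = 0.5 * 1.225 * 0.932 * 0.51 * 5.47^2
= 0.5 * 1.225 * 0.932 * 0.51 * 29.9209
= 8.711 N

8.711 N


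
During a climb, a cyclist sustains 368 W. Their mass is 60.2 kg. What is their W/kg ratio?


Power-to-weight = 368 W / 60.2 kg
= 6.113 W/kg

6.113 W/kg


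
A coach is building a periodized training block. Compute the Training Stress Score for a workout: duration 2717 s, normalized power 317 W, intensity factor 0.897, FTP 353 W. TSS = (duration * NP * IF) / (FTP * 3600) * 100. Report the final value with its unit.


Product = 2717 * 317 * 0.897 = 772576.233
Base = 353 * 3600 = 1270800
TSS = 772576.233 / 1270800 * 100 = 60.79

60.79 TSS


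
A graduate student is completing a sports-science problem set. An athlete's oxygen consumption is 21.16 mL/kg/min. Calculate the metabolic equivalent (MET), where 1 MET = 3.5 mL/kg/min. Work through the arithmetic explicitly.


MET = VO2 / 3.5
= 21.16 / 3.5
= 6.05 METs

6.05 METs


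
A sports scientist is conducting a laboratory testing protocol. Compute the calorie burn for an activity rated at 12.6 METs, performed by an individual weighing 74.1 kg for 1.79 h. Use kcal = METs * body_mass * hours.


Product of METs and mass = 12.6 * 74.1 = 933.66
Total kcal = 933.66 * 1.79 = 1671.25 kcal

1671.25 kcal


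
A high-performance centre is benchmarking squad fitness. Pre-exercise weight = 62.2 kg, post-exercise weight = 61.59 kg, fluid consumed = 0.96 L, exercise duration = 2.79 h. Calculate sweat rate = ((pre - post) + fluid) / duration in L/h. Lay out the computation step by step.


Weight loss = 62.2 - 61.59 = 0.61 kg (approx L)
Total sweat = 0.61 + 0.96 = 1.57 L
Sweat rate = 1.57 / 2.79 = 0.563 L/h

0.563 L/h


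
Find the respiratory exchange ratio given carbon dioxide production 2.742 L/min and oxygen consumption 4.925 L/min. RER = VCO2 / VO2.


VCO2 = 2.742 L/min
VO2 = 4.925 L/min
RER = 2.742 / 4.925 = 0.5568

0.5568


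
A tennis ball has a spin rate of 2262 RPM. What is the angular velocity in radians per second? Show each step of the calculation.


Convert RPM to rad/s: multiply by 2*pi and divide by 60
omega = 2262 * 2 * pi / 60
= 236.876 rad/s

236.876 rad/s


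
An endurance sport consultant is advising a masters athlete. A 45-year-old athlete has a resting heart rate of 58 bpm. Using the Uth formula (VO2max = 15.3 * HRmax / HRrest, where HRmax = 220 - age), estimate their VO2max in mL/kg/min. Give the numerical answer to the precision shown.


HRmax = 220 - 45 = 175 bpm
Ratio = HRmax / HRrest = 175 / 58 = 3.0172
VO2max = 15.3 * 3.0172 = 46.16 mL/kg/min

46.16 mL/kg/min


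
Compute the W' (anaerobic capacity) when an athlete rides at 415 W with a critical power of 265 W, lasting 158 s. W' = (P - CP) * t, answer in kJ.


Above-CP power = 150 W
Duration = 158 s
W' = 150 * 158 = 23700 J
Convert: 23700 / 1000 = 23.7 kJ

23.7 kJ


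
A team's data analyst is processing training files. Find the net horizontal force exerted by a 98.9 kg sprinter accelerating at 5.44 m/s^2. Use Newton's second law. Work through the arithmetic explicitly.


Newton's second law: F = m * a
F = 98.9 * 5.44 = 538.02 N

538.02 N


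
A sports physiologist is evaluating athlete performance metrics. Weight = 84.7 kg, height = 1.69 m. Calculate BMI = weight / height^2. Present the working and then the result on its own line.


height^2 = 1.69^2 = 2.8561
BMI = 84.7 / 2.8561 = 29.66 kg/m^2

29.66 kg/m^2


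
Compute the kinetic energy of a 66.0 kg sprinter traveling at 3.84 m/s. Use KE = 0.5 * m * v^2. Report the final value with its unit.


Velocity squared = 14.7456
KE = 0.5 * 66.0 * 14.7456 = 486.6 J

486.6 J


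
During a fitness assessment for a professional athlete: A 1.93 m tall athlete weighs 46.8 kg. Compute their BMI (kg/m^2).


height^2 = 3.7249 m^2
BMI = 46.8 / 3.7249 = 12.56 kg/m^2

12.56 kg/m^2


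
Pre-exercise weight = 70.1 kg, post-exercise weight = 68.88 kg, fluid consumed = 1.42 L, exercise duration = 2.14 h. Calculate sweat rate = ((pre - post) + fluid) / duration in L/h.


Weight loss = 70.1 - 68.88 = 1.22 kg (approx L)
Total sweat = 1.22 + 1.42 = 2.64 L
Sweat rate = 2.64 / 2.14 = 1.234 L/h

1.234 L/h


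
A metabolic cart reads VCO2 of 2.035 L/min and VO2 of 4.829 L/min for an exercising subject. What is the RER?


RER = VCO2 / VO2 = 2.035 / 4.829 = 0.4214

0.4214


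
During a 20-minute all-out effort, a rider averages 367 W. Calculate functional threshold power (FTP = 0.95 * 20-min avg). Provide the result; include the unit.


FTP = 0.95 * 367
= 348.65 W

348.65 W


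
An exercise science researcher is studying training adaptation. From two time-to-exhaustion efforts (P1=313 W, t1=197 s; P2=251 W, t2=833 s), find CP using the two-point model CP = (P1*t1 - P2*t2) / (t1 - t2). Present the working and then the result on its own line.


Work in trial 1 = 61661 J
Work in trial 2 = 209083 J
Delta work = -147422 J
Delta time = -636 s
CP = -147422 / -636 = 231.8 W

231.8 W


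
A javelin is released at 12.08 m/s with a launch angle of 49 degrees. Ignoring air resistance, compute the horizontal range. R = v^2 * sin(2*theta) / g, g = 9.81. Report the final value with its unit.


Launch speed squared = 145.9264
sin(2 * 49 deg) = 0.990268
Range = 145.9264 * 0.990268 / 9.81
= 14.731 m

14.731 m


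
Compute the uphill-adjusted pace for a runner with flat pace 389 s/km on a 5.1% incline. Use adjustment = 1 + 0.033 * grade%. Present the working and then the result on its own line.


Adjustment factor = 1 + 0.033 * 5.1 = 1.1683
Grade-adjusted pace = 389 * 1.1683 = 454.47 s/km

454.47 s/km
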